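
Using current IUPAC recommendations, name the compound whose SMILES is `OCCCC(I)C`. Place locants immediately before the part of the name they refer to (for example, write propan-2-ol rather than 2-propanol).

4-iodopentan-1-ol

The longest carbon chain that includes the –OH group has 5 carbons, so the parent hydride is pentane.
An alcohol (–OH) is the principal characteristic group, giving the suffix -ol.
Number the chain so that numbering from this end puts the hydroxyl group at C-1 rather than C-5.
With this numbering: the hydroxyl at C-1; an iodo group at C-4.
The name is 4-iodopentan-1-ol.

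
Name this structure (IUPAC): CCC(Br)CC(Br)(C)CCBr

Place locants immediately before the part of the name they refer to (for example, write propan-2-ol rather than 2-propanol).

1,3,5-tribromo-3-methylheptane

The longest carbon chain is 7 atoms: the parent is heptane.
Choose the numbering such that the substituent locant set {1,3,3,5} is lower than {3,5,5,7} at the first point of difference.
This places bromo groups at C-1 and C-3 and C-5; a methyl group at C-3.
Substituent prefixes are cited in alphabetical order (multiplying prefixes like di-/tri- are ignored for ordering).
Putting it together: 1,3,5-tribromo-3-methylheptane.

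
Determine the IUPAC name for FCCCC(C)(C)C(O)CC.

The longest chain bearing the –OH group is 7 carbons long (heptane).
The highest-priority functional group is an alcohol (–OH), so the name ends in -ol.
Choose the numbering such that numbering from this end puts the hydroxyl group at C-3 rather than C-5.
That gives the hydroxyl at C-3; a fluoro group at C-7; two methyl groups at C-4.
The substituents are ordered alphabetically, ignoring any di-/tri- multipliers.
Assembling the pieces gives 7-fluoro-4,4-dimethylheptan-3-ol.

7-fluoro-4,4-dimethylheptan-3-ol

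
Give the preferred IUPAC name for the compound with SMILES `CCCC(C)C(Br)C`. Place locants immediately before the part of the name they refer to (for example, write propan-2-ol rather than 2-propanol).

2-bromo-3-methylhexane

The longest continuous carbon chain has 6 atoms, so the parent hydride is hexane.
The numbering direction is chosen so that the substituent locant set {2,3} is lower than {4,5} at the first point of difference.
With this numbering: a bromo group at C-2; a methyl group at C-3.
The substituents are ordered alphabetically, ignoring any di-/tri- multipliers.
Putting it together: 2-bromo-3-methylhexane.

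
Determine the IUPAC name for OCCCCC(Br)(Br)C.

5,5-dibromohexan-1-ol

The longest chain bearing the –OH group is 6 carbons long (hexane).
The principal characteristic group is an alcohol (–OH), named with the suffix -ol.
Choose the numbering such that numbering from this end puts the hydroxyl group at C-1 rather than C-6.
This places the hydroxyl at C-1; two bromo groups at C-5.
Assembling the pieces gives 5,5-dibromohexan-1-ol.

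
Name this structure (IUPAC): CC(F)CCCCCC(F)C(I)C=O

The longest chain bearing the –CHO group is 10 carbons long (decane).
The principal characteristic group is an aldehyde (terminal –CHO), named with the suffix -al.
Choose the numbering such that the aldehyde carbon is C-1 by definition.
This places fluoro groups at C-3 and C-9; an iodo group at C-2.
Substituent prefixes are cited in alphabetical order (multiplying prefixes like di-/tri- are ignored for ordering).
Assembling the pieces gives 3,9-difluoro-2-iododecanal.

3,9-difluoro-2-iododecanal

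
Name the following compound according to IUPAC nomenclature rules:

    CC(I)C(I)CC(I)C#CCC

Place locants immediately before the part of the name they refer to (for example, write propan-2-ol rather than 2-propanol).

5,7,8-triiodonon-3-yne

The longest carbon chain that includes the multiple bond has 9 carbons, so the parent hydride is nonane.
A C≡C triple bond in the chain gives the infix -yne-.
The numbering direction is chosen so that numbering from this end puts the triple bond at C-3 rather than C-6.
That gives the triple bond between C-3 and C-4; iodo groups at C-5 and C-7 and C-8.
Assembling the pieces gives 5,7,8-triiodonon-3-yne.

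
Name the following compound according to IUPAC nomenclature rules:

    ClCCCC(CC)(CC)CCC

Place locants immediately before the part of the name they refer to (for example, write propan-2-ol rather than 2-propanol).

1-chloro-4,4-diethylheptane

The longest continuous carbon chain has 7 atoms, so the parent hydride is heptane.
The numbering direction is chosen so that the substituent locant set {1,4,4} is lower than {4,4,7} at the first point of difference.
This places a chloro group at C-1; two ethyl groups at C-4.
Prefixes are listed alphabetically: chloro, ethyl.
Putting it together: 1-chloro-4,4-diethylheptane.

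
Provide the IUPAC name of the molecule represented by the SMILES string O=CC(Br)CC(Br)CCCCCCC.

2,4-dibromoundecanal

Counting along the main chain through the –CHO group gives 11 carbons: the parent is undecane.
An aldehyde (terminal –CHO) is the principal characteristic group, giving the suffix -al.
The numbering direction is chosen so that the aldehyde carbon is C-1 by definition.
That gives bromo groups at C-2 and C-4.
The name is 2,4-dibromoundecanal.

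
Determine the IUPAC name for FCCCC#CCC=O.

The longest chain bearing the –CHO group and the multiple bond is 7 carbons long (heptane).
An aldehyde (terminal –CHO) is the principal characteristic group, giving the suffix -al.
The chain contains a C≡C triple bond, so the unsaturation ending is -yne.
The numbering direction is chosen so that the aldehyde carbon is C-1 by definition.
This places the triple bond between C-3 and C-4; a fluoro group at C-7.
Putting it together: 7-fluorohept-3-ynal.

7-fluorohept-3-ynal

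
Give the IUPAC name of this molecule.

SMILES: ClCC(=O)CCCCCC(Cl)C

Counting along the main chain through the carbonyl gives 9 carbons: the parent is nonane.
A ketone (C=O on an internal carbon) is the principal characteristic group, giving the suffix -one.
Number the chain so that numbering from this end puts the carbonyl group at C-2 rather than C-8.
With this numbering: the carbonyl at C-2; chloro groups at C-1 and C-8.
Assembling the pieces gives 1,8-dichlorononan-2-one.

1,8-dichlorononan-2-one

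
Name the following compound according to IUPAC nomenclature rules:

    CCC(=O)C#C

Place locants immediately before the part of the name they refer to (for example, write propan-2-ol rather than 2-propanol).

pent-1-yn-3-one

The longest chain bearing the carbonyl and the multiple bond is 5 carbons long (pentane).
The highest-priority functional group is a ketone (C=O on an internal carbon), so the name ends in -one.
The chain contains a C≡C triple bond, so the unsaturation ending is -yne.
Number the chain so that numbering from this end puts the triple bond at C-1 rather than C-4.
That gives the carbonyl at C-3; the triple bond between C-1 and C-2.
Putting it together: pent-1-yn-3-one.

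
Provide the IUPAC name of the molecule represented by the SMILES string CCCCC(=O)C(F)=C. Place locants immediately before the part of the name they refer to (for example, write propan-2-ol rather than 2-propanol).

2-fluorohept-1-en-3-one

Counting along the main chain through the carbonyl and the multiple bond gives 7 carbons: the parent is heptane.
A ketone (C=O on an internal carbon) is the principal characteristic group, giving the suffix -one.
A C=C double bond in the chain gives the infix -ene-.
The numbering direction is chosen so that numbering from this end puts the carbonyl group at C-3 rather than C-5.
That gives the carbonyl at C-3; the double bond between C-1 and C-2; a fluoro group at C-2.
Putting it together: 2-fluorohept-1-en-3-one.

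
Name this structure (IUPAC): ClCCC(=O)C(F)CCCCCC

Counting along the main chain through the carbonyl gives 10 carbons: the parent is decane.
The principal characteristic group is a ketone (C=O on an internal carbon), named with the suffix -one.
Choose the numbering such that numbering from this end puts the carbonyl group at C-3 rather than C-8.
With this numbering: the carbonyl at C-3; a chloro group at C-1; a fluoro group at C-4.
The substituents are ordered alphabetically, ignoring any di-/tri- multipliers.
Assembling the pieces gives 1-chloro-4-fluorodecan-3-one.

1-chloro-4-fluorodecan-3-one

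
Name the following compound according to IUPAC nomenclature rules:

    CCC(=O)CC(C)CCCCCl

Counting along the main chain through the carbonyl gives 9 carbons: the parent is nonane.
The highest-priority functional group is a ketone (C=O on an internal carbon), so the name ends in -one.
Number the chain so that numbering from this end puts the carbonyl group at C-3 rather than C-7.
That gives the carbonyl at C-3; a chloro group at C-9; a methyl group at C-5.
Substituent prefixes are cited in alphabetical order (multiplying prefixes like di-/tri- are ignored for ordering).
The name is 9-chloro-5-methylnonan-3-one.

9-chloro-5-methylnonan-3-one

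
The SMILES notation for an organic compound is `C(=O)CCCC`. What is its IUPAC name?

pentanal

The longest chain bearing the –CHO group is 5 carbons long (pentane).
The highest-priority functional group is an aldehyde (terminal –CHO), so the name ends in -al.
Choose the numbering such that the aldehyde carbon is C-1 by definition.
Putting it together: pentanal.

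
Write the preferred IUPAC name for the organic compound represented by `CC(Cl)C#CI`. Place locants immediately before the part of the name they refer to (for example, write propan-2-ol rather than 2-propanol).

3-chloro-1-iodobut-1-yne

The longest carbon chain that includes the multiple bond has 4 carbons, so the parent hydride is butane.
The chain contains a C≡C triple bond, so the unsaturation ending is -yne.
The numbering direction is chosen so that numbering from this end puts the triple bond at C-1 rather than C-3.
This places the triple bond between C-1 and C-2; a chloro group at C-3; an iodo group at C-1.
Prefixes are listed alphabetically: chloro, iodo.
Assembling the pieces gives 3-chloro-1-iodobut-1-yne.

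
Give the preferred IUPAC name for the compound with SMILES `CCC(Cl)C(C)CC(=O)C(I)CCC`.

Counting along the main chain through the carbonyl gives 10 carbons: the parent is decane.
The principal characteristic group is a ketone (C=O on an internal carbon), named with the suffix -one.
Number the chain so that numbering from this end puts the carbonyl group at C-5 rather than C-6.
This places the carbonyl at C-5; a chloro group at C-8; an iodo group at C-4; a methyl group at C-7.
Prefixes are listed alphabetically: chloro, iodo, methyl.
The name is 8-chloro-4-iodo-7-methyldecan-5-one.

8-chloro-4-iodo-7-methyldecan-5-one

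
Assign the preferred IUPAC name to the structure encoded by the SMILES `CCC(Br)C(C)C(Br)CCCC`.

The longest continuous carbon chain has 9 atoms, so the parent hydride is nonane.
The numbering direction is chosen so that the substituent locant set {3,4,5} is lower than {5,6,7} at the first point of difference.
That gives bromo groups at C-3 and C-5; a methyl group at C-4.
Substituent prefixes are cited in alphabetical order (multiplying prefixes like di-/tri- are ignored for ordering).
Putting it together: 3,5-dibromo-4-methylnonane.

3,5-dibromo-4-methylnonane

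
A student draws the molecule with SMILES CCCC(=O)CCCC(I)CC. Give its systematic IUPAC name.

The longest chain bearing the carbonyl is 10 carbons long (decane).
The principal characteristic group is a ketone (C=O on an internal carbon), named with the suffix -one.
The numbering direction is chosen so that numbering from this end puts the carbonyl group at C-4 rather than C-7.
That gives the carbonyl at C-4; an iodo group at C-8.
Putting it together: 8-iododecan-4-one.

8-iododecan-4-one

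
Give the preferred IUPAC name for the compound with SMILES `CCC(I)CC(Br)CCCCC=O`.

Counting along the main chain through the –CHO group gives 10 carbons: the parent is decane.
The highest-priority functional group is an aldehyde (terminal –CHO), so the name ends in -al.
Number the chain so that the aldehyde carbon is C-1 by definition.
That gives a bromo group at C-6; an iodo group at C-8.
Prefixes are listed alphabetically: bromo, iodo.
The name is 6-bromo-8-iododecanal.

6-bromo-8-iododecanal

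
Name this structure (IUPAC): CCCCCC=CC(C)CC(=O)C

Counting along the main chain through the carbonyl and the multiple bond gives 11 carbons: the parent is undecane.
A ketone (C=O on an internal carbon) is the principal characteristic group, giving the suffix -one.
The chain contains a C=C double bond, so the unsaturation ending is -ene.
The numbering direction is chosen so that numbering from this end puts the carbonyl group at C-2 rather than C-10.
That gives the carbonyl at C-2; the double bond between C-5 and C-6; a methyl group at C-4.
Putting it together: 4-methylundec-5-en-2-one.

4-methylundec-5-en-2-one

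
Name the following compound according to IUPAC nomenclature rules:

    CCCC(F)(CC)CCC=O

4-ethyl-4-fluoroheptanal

Counting along the main chain through the –CHO group gives 7 carbons: the parent is heptane.
The principal characteristic group is an aldehyde (terminal –CHO), named with the suffix -al.
Choose the numbering such that the aldehyde carbon is C-1 by definition.
This places an ethyl group at C-4; a fluoro group at C-4.
The substituents are ordered alphabetically, ignoring any di-/tri- multipliers.
Assembling the pieces gives 4-ethyl-4-fluoroheptanal.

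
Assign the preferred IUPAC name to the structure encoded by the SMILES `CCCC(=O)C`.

pentan-2-one

Counting along the main chain through the carbonyl gives 5 carbons: the parent is pentane.
The highest-priority functional group is a ketone (C=O on an internal carbon), so the name ends in -one.
The numbering direction is chosen so that numbering from this end puts the carbonyl group at C-2 rather than C-4.
With this numbering: the carbonyl at C-2.
Putting it together: pentan-2-one.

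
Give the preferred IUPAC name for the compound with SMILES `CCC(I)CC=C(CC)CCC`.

The longest carbon chain that includes the multiple bond has 9 carbons, so the parent hydride is nonane.
There is one C=C double bond, indicated by the ending -ene.
The numbering direction is chosen so that numbering from this end puts the double bond at C-4 rather than C-5.
With this numbering: the double bond between C-4 and C-5; an ethyl group at C-4; an iodo group at C-7.
The substituents are ordered alphabetically, ignoring any di-/tri- multipliers.
Putting it together: 4-ethyl-7-iodonon-4-ene.

4-ethyl-7-iodonon-4-ene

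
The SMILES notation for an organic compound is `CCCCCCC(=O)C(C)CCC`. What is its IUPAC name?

4-methylundecan-5-one

The longest chain bearing the carbonyl is 11 carbons long (undecane).
The highest-priority functional group is a ketone (C=O on an internal carbon), so the name ends in -one.
Number the chain so that numbering from this end puts the carbonyl group at C-5 rather than C-7.
This places the carbonyl at C-5; a methyl group at C-4.
Putting it together: 4-methylundecan-5-one.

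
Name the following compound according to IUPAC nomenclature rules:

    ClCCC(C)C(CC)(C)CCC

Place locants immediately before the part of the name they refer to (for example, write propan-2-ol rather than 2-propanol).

The longest carbon chain is 7 atoms: the parent is heptane.
Number the chain so that the substituent locant set {1,3,4,4} is lower than {4,4,5,7} at the first point of difference.
That gives a chloro group at C-1; an ethyl group at C-4; methyl groups at C-3 and C-4.
Prefixes are listed alphabetically: chloro, ethyl, methyl.
Assembling the pieces gives 1-chloro-4-ethyl-3,4-dimethylheptane.

1-chloro-4-ethyl-3,4-dimethylheptane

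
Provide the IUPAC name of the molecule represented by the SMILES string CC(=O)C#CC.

pent-3-yn-2-one

Counting along the main chain through the carbonyl and the multiple bond gives 5 carbons: the parent is pentane.
The highest-priority functional group is a ketone (C=O on an internal carbon), so the name ends in -one.
A C≡C triple bond in the chain gives the infix -yne-.
Number the chain so that numbering from this end puts the carbonyl group at C-2 rather than C-4.
With this numbering: the carbonyl at C-2; the triple bond between C-3 and C-4.
The name is pent-3-yn-2-one.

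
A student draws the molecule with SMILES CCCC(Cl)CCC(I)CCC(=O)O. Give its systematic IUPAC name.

7-chloro-4-iododecanoic acid

Counting along the main chain through the –COOH group gives 10 carbons: the parent is decane.
The highest-priority functional group is a carboxylic acid (terminal –COOH), so the name ends in -oic acid.
Choose the numbering such that the carboxylic acid carbon is C-1 by definition.
That gives a chloro group at C-7; an iodo group at C-4.
Substituent prefixes are cited in alphabetical order (multiplying prefixes like di-/tri- are ignored for ordering).
The name is 7-chloro-4-iododecanoic acid.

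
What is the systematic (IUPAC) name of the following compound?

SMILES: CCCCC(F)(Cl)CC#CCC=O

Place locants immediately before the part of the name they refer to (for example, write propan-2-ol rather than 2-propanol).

Counting along the main chain through the –CHO group and the multiple bond gives 10 carbons: the parent is decane.
An aldehyde (terminal –CHO) is the principal characteristic group, giving the suffix -al.
There is one C≡C triple bond, indicated by the ending -yne.
Number the chain so that the aldehyde carbon is C-1 by definition.
With this numbering: the triple bond between C-3 and C-4; a chloro group at C-6; a fluoro group at C-6.
Substituent prefixes are cited in alphabetical order (multiplying prefixes like di-/tri- are ignored for ordering).
Putting it together: 6-chloro-6-fluorodec-3-ynal.

6-chloro-6-fluorodec-3-ynal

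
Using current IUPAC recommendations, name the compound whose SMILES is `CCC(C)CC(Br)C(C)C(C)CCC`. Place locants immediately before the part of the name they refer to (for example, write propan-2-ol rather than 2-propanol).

5-bromo-3,6,7-trimethyldecane

The parent chain contains 10 carbons (decane).
Number the chain so that the substituent locant set {3,5,6,7} is lower than {4,5,6,8} at the first point of difference.
That gives a bromo group at C-5; methyl groups at C-3 and C-6 and C-7.
Prefixes are listed alphabetically: bromo, methyl.
Assembling the pieces gives 5-bromo-3,6,7-trimethyldecane.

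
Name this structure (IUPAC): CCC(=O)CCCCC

octan-3-one

Counting along the main chain through the carbonyl gives 8 carbons: the parent is octane.
The highest-priority functional group is a ketone (C=O on an internal carbon), so the name ends in -one.
The numbering direction is chosen so that numbering from this end puts the carbonyl group at C-3 rather than C-6.
That gives the carbonyl at C-3.
Assembling the pieces gives octan-3-one.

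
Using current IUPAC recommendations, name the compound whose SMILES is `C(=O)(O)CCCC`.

The longest carbon chain that includes the –COOH group has 5 carbons, so the parent hydride is pentane.
The principal characteristic group is a carboxylic acid (terminal –COOH), named with the suffix -oic acid.
Number the chain so that the carboxylic acid carbon is C-1 by definition.
Assembling the pieces gives pentanoic acid.

pentanoic acid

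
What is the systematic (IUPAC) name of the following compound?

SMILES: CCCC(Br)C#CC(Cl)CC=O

Counting along the main chain through the –CHO group and the multiple bond gives 9 carbons: the parent is nonane.
The principal characteristic group is an aldehyde (terminal –CHO), named with the suffix -al.
There is one C≡C triple bond, indicated by the ending -yne.
The numbering direction is chosen so that the aldehyde carbon is C-1 by definition.
That gives the triple bond between C-4 and C-5; a bromo group at C-6; a chloro group at C-3.
Prefixes are listed alphabetically: bromo, chloro.
Putting it together: 6-bromo-3-chloronon-4-ynal.

6-bromo-3-chloronon-4-ynal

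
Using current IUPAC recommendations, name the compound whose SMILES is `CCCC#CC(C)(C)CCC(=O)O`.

4,4-dimethylnon-5-ynoic acid

Counting along the main chain through the –COOH group and the multiple bond gives 9 carbons: the parent is nonane.
A carboxylic acid (terminal –COOH) is the principal characteristic group, giving the suffix -oic acid.
There is one C≡C triple bond, indicated by the ending -yne.
Choose the numbering such that the carboxylic acid carbon is C-1 by definition.
That gives the triple bond between C-5 and C-6; two methyl groups at C-4.
The name is 4,4-dimethylnon-5-ynoic acid.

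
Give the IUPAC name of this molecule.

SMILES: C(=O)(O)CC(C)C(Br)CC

4-bromo-3-methylhexanoic acid

The longest carbon chain that includes the –COOH group has 6 carbons, so the parent hydride is hexane.
The highest-priority functional group is a carboxylic acid (terminal –COOH), so the name ends in -oic acid.
Choose the numbering such that the carboxylic acid carbon is C-1 by definition.
That gives a bromo group at C-4; a methyl group at C-3.
Substituent prefixes are cited in alphabetical order (multiplying prefixes like di-/tri- are ignored for ordering).
Assembling the pieces gives 4-bromo-3-methylhexanoic acid.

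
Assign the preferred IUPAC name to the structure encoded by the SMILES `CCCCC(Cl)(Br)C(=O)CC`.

4-bromo-4-chlorooctan-3-one

The longest chain bearing the carbonyl is 8 carbons long (octane).
The principal characteristic group is a ketone (C=O on an internal carbon), named with the suffix -one.
Choose the numbering such that numbering from this end puts the carbonyl group at C-3 rather than C-6.
With this numbering: the carbonyl at C-3; a bromo group at C-4; a chloro group at C-4.
The substituents are ordered alphabetically, ignoring any di-/tri- multipliers.
Assembling the pieces gives 4-bromo-4-chlorooctan-3-one.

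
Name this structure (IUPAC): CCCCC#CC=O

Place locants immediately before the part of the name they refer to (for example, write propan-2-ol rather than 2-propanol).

The longest chain bearing the –CHO group and the multiple bond is 7 carbons long (heptane).
The principal characteristic group is an aldehyde (terminal –CHO), named with the suffix -al.
There is one C≡C triple bond, indicated by the ending -yne.
Number the chain so that the aldehyde carbon is C-1 by definition.
This places the triple bond between C-2 and C-3.
Assembling the pieces gives hept-2-ynal.

hept-2-ynal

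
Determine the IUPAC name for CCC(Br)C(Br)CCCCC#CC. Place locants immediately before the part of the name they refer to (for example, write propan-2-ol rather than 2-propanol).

8,9-dibromoundec-2-yne

Counting along the main chain through the multiple bond gives 11 carbons: the parent is undecane.
There is one C≡C triple bond, indicated by the ending -yne.
Choose the numbering such that numbering from this end puts the triple bond at C-2 rather than C-9.
That gives the triple bond between C-2 and C-3; bromo groups at C-8 and C-9.
The name is 8,9-dibromoundec-2-yne.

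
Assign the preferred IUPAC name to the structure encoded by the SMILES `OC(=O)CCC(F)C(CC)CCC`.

5-ethyl-4-fluorooctanoic acid

Counting along the main chain through the –COOH group gives 8 carbons: the parent is octane.
The highest-priority functional group is a carboxylic acid (terminal –COOH), so the name ends in -oic acid.
Number the chain so that the carboxylic acid carbon is C-1 by definition.
That gives an ethyl group at C-5; a fluoro group at C-4.
The substituents are ordered alphabetically, ignoring any di-/tri- multipliers.
Putting it together: 5-ethyl-4-fluorooctanoic acid.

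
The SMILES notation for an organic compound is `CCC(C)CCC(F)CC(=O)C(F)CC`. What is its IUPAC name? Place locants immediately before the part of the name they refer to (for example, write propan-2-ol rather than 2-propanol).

The longest chain bearing the carbonyl is 11 carbons long (undecane).
The principal characteristic group is a ketone (C=O on an internal carbon), named with the suffix -one.
The numbering direction is chosen so that numbering from this end puts the carbonyl group at C-4 rather than C-8.
With this numbering: the carbonyl at C-4; fluoro groups at C-3 and C-6; a methyl group at C-9.
The substituents are ordered alphabetically, ignoring any di-/tri- multipliers.
Putting it together: 3,6-difluoro-9-methylundecan-4-one.

3,6-difluoro-9-methylundecan-4-one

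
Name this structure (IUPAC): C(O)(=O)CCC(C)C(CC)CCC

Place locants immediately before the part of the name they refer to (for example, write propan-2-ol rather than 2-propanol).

The longest chain bearing the –COOH group is 8 carbons long (octane).
The principal characteristic group is a carboxylic acid (terminal –COOH), named with the suffix -oic acid.
The numbering direction is chosen so that the carboxylic acid carbon is C-1 by definition.
With this numbering: an ethyl group at C-5; a methyl group at C-4.
Substituent prefixes are cited in alphabetical order (multiplying prefixes like di-/tri- are ignored for ordering).
The name is 5-ethyl-4-methyloctanoic acid.

5-ethyl-4-methyloctanoic acid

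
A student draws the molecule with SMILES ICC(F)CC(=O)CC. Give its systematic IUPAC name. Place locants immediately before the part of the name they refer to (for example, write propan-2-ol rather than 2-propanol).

5-fluoro-6-iodohexan-3-one

Counting along the main chain through the carbonyl gives 6 carbons: the parent is hexane.
The principal characteristic group is a ketone (C=O on an internal carbon), named with the suffix -one.
The numbering direction is chosen so that numbering from this end puts the carbonyl group at C-3 rather than C-4.
This places the carbonyl at C-3; a fluoro group at C-5; an iodo group at C-6.
The substituents are ordered alphabetically, ignoring any di-/tri- multipliers.
The name is 5-fluoro-6-iodohexan-3-one.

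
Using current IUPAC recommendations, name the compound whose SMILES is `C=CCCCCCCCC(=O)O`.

dec-9-enoic acid

The longest chain bearing the –COOH group and the multiple bond is 10 carbons long (decane).
A carboxylic acid (terminal –COOH) is the principal characteristic group, giving the suffix -oic acid.
A C=C double bond in the chain gives the infix -ene-.
Choose the numbering such that the carboxylic acid carbon is C-1 by definition.
This places the double bond between C-9 and C-10.
Assembling the pieces gives dec-9-enoic acid.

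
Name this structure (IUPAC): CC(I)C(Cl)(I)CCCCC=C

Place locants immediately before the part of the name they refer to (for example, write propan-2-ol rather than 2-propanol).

7-chloro-7,8-diiodonon-1-ene

Counting along the main chain through the multiple bond gives 9 carbons: the parent is nonane.
The chain contains a C=C double bond, so the unsaturation ending is -ene.
The numbering direction is chosen so that numbering from this end puts the double bond at C-1 rather than C-8.
This places the double bond between C-1 and C-2; a chloro group at C-7; iodo groups at C-7 and C-8.
Substituent prefixes are cited in alphabetical order (multiplying prefixes like di-/tri- are ignored for ordering).
The name is 7-chloro-7,8-diiodonon-1-ene.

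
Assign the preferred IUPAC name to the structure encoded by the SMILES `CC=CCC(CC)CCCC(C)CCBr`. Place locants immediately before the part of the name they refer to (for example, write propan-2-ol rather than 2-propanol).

The longest chain bearing the multiple bond is 11 carbons long (undecane).
The chain contains a C=C double bond, so the unsaturation ending is -ene.
Number the chain so that numbering from this end puts the double bond at C-2 rather than C-9.
That gives the double bond between C-2 and C-3; a bromo group at C-11; an ethyl group at C-5; a methyl group at C-9.
The substituents are ordered alphabetically, ignoring any di-/tri- multipliers.
Putting it together: 11-bromo-5-ethyl-9-methylundec-2-ene.

11-bromo-5-ethyl-9-methylundec-2-ene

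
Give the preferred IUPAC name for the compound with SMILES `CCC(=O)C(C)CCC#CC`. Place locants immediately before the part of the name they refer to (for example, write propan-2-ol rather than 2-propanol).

4-methylnon-7-yn-3-one

The longest chain bearing the carbonyl and the multiple bond is 9 carbons long (nonane).
A ketone (C=O on an internal carbon) is the principal characteristic group, giving the suffix -one.
The chain contains a C≡C triple bond, so the unsaturation ending is -yne.
The numbering direction is chosen so that numbering from this end puts the carbonyl group at C-3 rather than C-7.
That gives the carbonyl at C-3; the triple bond between C-7 and C-8; a methyl group at C-4.
Putting it together: 4-methylnon-7-yn-3-one.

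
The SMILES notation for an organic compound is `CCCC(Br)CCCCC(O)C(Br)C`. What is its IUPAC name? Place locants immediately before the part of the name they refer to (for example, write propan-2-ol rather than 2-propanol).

Counting along the main chain through the –OH group gives 11 carbons: the parent is undecane.
An alcohol (–OH) is the principal characteristic group, giving the suffix -ol.
The numbering direction is chosen so that numbering from this end puts the hydroxyl group at C-3 rather than C-9.
With this numbering: the hydroxyl at C-3; bromo groups at C-2 and C-8.
Putting it together: 2,8-dibromoundecan-3-ol.

2,8-dibromoundecan-3-ol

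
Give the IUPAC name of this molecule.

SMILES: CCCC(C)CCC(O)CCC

The longest chain bearing the –OH group is 10 carbons long (decane).
The principal characteristic group is an alcohol (–OH), named with the suffix -ol.
Choose the numbering such that numbering from this end puts the hydroxyl group at C-4 rather than C-7.
This places the hydroxyl at C-4; a methyl group at C-7.
Putting it together: 7-methyldecan-4-ol.

7-methyldecan-4-ol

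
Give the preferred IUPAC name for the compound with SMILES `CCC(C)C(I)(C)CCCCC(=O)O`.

6-iodo-6,7-dimethylnonanoic acid

The longest carbon chain that includes the –COOH group has 9 carbons, so the parent hydride is nonane.
A carboxylic acid (terminal –COOH) is the principal characteristic group, giving the suffix -oic acid.
Choose the numbering such that the carboxylic acid carbon is C-1 by definition.
That gives an iodo group at C-6; methyl groups at C-6 and C-7.
The substituents are ordered alphabetically, ignoring any di-/tri- multipliers.
The name is 6-iodo-6,7-dimethylnonanoic acid.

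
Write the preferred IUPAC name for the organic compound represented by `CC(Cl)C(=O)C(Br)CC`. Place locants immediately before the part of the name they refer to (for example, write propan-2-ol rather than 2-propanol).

4-bromo-2-chlorohexan-3-one

Counting along the main chain through the carbonyl gives 6 carbons: the parent is hexane.
A ketone (C=O on an internal carbon) is the principal characteristic group, giving the suffix -one.
Number the chain so that numbering from this end puts the carbonyl group at C-3 rather than C-4.
This places the carbonyl at C-3; a bromo group at C-4; a chloro group at C-2.
Substituent prefixes are cited in alphabetical order (multiplying prefixes like di-/tri- are ignored for ordering).
The name is 4-bromo-2-chlorohexan-3-one.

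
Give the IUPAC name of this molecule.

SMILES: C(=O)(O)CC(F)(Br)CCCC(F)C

The longest carbon chain that includes the –COOH group has 8 carbons, so the parent hydride is octane.
The principal characteristic group is a carboxylic acid (terminal –COOH), named with the suffix -oic acid.
The numbering direction is chosen so that the carboxylic acid carbon is C-1 by definition.
With this numbering: a bromo group at C-3; fluoro groups at C-3 and C-7.
Prefixes are listed alphabetically: bromo, fluoro.
Putting it together: 3-bromo-3,7-difluorooctanoic acid.

3-bromo-3,7-difluorooctanoic acid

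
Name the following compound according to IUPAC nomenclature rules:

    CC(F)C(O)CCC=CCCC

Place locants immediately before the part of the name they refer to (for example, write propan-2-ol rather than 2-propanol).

The longest carbon chain that includes the –OH group and the multiple bond has 10 carbons, so the parent hydride is decane.
The principal characteristic group is an alcohol (–OH), named with the suffix -ol.
There is one C=C double bond, indicated by the ending -ene.
The numbering direction is chosen so that numbering from this end puts the hydroxyl group at C-3 rather than C-8.
That gives the hydroxyl at C-3; the double bond between C-6 and C-7; a fluoro group at C-2.
The name is 2-fluorodec-6-en-3-ol.

2-fluorodec-6-en-3-ol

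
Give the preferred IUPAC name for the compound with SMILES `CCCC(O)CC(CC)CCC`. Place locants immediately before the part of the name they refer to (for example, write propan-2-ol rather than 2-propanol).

6-ethylnonan-4-ol

Counting along the main chain through the –OH group gives 9 carbons: the parent is nonane.
The principal characteristic group is an alcohol (–OH), named with the suffix -ol.
The numbering direction is chosen so that numbering from this end puts the hydroxyl group at C-4 rather than C-6.
That gives the hydroxyl at C-4; an ethyl group at C-6.
Assembling the pieces gives 6-ethylnonan-4-ol.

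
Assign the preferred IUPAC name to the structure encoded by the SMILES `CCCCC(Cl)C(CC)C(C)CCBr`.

1-bromo-5-chloro-4-ethyl-3-methylnonane

The longest continuous carbon chain has 9 atoms, so the parent hydride is nonane.
Number the chain so that the substituent locant set {1,3,4,5} is lower than {5,6,7,9} at the first point of difference.
This places a bromo group at C-1; a chloro group at C-5; an ethyl group at C-4; a methyl group at C-3.
The substituents are ordered alphabetically, ignoring any di-/tri- multipliers.
Assembling the pieces gives 1-bromo-5-chloro-4-ethyl-3-methylnonane.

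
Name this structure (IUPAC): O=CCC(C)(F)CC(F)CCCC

Counting along the main chain through the –CHO group gives 9 carbons: the parent is nonane.
An aldehyde (terminal –CHO) is the principal characteristic group, giving the suffix -al.
Number the chain so that the aldehyde carbon is C-1 by definition.
This places fluoro groups at C-3 and C-5; a methyl group at C-3.
Prefixes are listed alphabetically: fluoro, methyl.
Putting it together: 3,5-difluoro-3-methylnonanal.

3,5-difluoro-3-methylnonanal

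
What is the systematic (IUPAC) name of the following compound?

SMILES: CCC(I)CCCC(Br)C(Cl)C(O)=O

The longest carbon chain that includes the –COOH group has 9 carbons, so the parent hydride is nonane.
The highest-priority functional group is a carboxylic acid (terminal –COOH), so the name ends in -oic acid.
Choose the numbering such that the carboxylic acid carbon is C-1 by definition.
With this numbering: a bromo group at C-3; a chloro group at C-2; an iodo group at C-7.
Prefixes are listed alphabetically: bromo, chloro, iodo.
Putting it together: 3-bromo-2-chloro-7-iodononanoic acid.

3-bromo-2-chloro-7-iodononanoic acid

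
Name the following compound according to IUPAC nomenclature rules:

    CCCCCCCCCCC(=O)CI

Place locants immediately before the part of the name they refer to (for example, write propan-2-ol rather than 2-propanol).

Counting along the main chain through the carbonyl gives 12 carbons: the parent is dodecane.
A ketone (C=O on an internal carbon) is the principal characteristic group, giving the suffix -one.
Number the chain so that numbering from this end puts the carbonyl group at C-2 rather than C-11.
This places the carbonyl at C-2; an iodo group at C-1.
The name is 1-iodododecan-2-one.

1-iodododecan-2-one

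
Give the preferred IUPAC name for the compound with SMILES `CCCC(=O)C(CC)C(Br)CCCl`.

6-bromo-8-chloro-5-ethyloctan-4-one

The longest carbon chain that includes the carbonyl has 8 carbons, so the parent hydride is octane.
A ketone (C=O on an internal carbon) is the principal characteristic group, giving the suffix -one.
Choose the numbering such that numbering from this end puts the carbonyl group at C-4 rather than C-5.
With this numbering: the carbonyl at C-4; a bromo group at C-6; a chloro group at C-8; an ethyl group at C-5.
Prefixes are listed alphabetically: bromo, chloro, ethyl.
Putting it together: 6-bromo-8-chloro-5-ethyloctan-4-one.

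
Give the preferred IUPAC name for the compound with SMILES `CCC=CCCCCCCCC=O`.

dodec-9-enal

The longest chain bearing the –CHO group and the multiple bond is 12 carbons long (dodecane).
An aldehyde (terminal –CHO) is the principal characteristic group, giving the suffix -al.
The chain contains a C=C double bond, so the unsaturation ending is -ene.
The numbering direction is chosen so that the aldehyde carbon is C-1 by definition.
That gives the double bond between C-9 and C-10.
Putting it together: dodec-9-enal.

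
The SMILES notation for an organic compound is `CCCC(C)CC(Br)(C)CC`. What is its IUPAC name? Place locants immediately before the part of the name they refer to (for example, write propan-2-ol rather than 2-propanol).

The longest continuous carbon chain has 8 atoms, so the parent hydride is octane.
Choose the numbering such that the substituent locant set {3,3,5} is lower than {4,6,6} at the first point of difference.
With this numbering: a bromo group at C-3; methyl groups at C-3 and C-5.
Prefixes are listed alphabetically: bromo, methyl.
Assembling the pieces gives 3-bromo-3,5-dimethyloctane.

3-bromo-3,5-dimethyloctane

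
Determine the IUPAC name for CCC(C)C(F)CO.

2-fluoro-3-methylpentan-1-ol

The longest chain bearing the –OH group is 5 carbons long (pentane).
The principal characteristic group is an alcohol (–OH), named with the suffix -ol.
Choose the numbering such that numbering from this end puts the hydroxyl group at C-1 rather than C-5.
With this numbering: the hydroxyl at C-1; a fluoro group at C-2; a methyl group at C-3.
Prefixes are listed alphabetically: fluoro, methyl.
The name is 2-fluoro-3-methylpentan-1-ol.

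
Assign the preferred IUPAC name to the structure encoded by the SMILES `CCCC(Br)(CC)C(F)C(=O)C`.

4-bromo-4-ethyl-3-fluoroheptan-2-one

Counting along the main chain through the carbonyl gives 7 carbons: the parent is heptane.
The highest-priority functional group is a ketone (C=O on an internal carbon), so the name ends in -one.
Number the chain so that numbering from this end puts the carbonyl group at C-2 rather than C-6.
This places the carbonyl at C-2; a bromo group at C-4; an ethyl group at C-4; a fluoro group at C-3.
Substituent prefixes are cited in alphabetical order (multiplying prefixes like di-/tri- are ignored for ordering).
Assembling the pieces gives 4-bromo-4-ethyl-3-fluoroheptan-2-one.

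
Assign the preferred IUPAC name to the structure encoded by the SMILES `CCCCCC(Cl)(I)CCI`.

3-chloro-1,3-diiodooctane

The longest continuous carbon chain has 8 atoms, so the parent hydride is octane.
The numbering direction is chosen so that the substituent locant set {1,3,3} is lower than {6,6,8} at the first point of difference.
This places a chloro group at C-3; iodo groups at C-1 and C-3.
Substituent prefixes are cited in alphabetical order (multiplying prefixes like di-/tri- are ignored for ordering).
Assembling the pieces gives 3-chloro-1,3-diiodooctane.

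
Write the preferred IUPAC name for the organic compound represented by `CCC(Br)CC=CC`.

5-bromohept-2-ene

Counting along the main chain through the multiple bond gives 7 carbons: the parent is heptane.
There is one C=C double bond, indicated by the ending -ene.
Choose the numbering such that numbering from this end puts the double bond at C-2 rather than C-5.
This places the double bond between C-2 and C-3; a bromo group at C-5.
Putting it together: 5-bromohept-2-ene.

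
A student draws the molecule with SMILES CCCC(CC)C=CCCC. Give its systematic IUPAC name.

6-ethylnon-4-ene

The longest chain bearing the multiple bond is 9 carbons long (nonane).
A C=C double bond in the chain gives the infix -ene-.
The numbering direction is chosen so that numbering from this end puts the double bond at C-4 rather than C-5.
That gives the double bond between C-4 and C-5; an ethyl group at C-6.
Putting it together: 6-ethylnon-4-ene.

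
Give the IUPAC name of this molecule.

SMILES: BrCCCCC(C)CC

The longest continuous carbon chain has 7 atoms, so the parent hydride is heptane.
Number the chain so that the substituent locant set {1,5} is lower than {3,7} at the first point of difference.
This places a bromo group at C-1; a methyl group at C-5.
The substituents are ordered alphabetically, ignoring any di-/tri- multipliers.
Assembling the pieces gives 1-bromo-5-methylheptane.

1-bromo-5-methylheptane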